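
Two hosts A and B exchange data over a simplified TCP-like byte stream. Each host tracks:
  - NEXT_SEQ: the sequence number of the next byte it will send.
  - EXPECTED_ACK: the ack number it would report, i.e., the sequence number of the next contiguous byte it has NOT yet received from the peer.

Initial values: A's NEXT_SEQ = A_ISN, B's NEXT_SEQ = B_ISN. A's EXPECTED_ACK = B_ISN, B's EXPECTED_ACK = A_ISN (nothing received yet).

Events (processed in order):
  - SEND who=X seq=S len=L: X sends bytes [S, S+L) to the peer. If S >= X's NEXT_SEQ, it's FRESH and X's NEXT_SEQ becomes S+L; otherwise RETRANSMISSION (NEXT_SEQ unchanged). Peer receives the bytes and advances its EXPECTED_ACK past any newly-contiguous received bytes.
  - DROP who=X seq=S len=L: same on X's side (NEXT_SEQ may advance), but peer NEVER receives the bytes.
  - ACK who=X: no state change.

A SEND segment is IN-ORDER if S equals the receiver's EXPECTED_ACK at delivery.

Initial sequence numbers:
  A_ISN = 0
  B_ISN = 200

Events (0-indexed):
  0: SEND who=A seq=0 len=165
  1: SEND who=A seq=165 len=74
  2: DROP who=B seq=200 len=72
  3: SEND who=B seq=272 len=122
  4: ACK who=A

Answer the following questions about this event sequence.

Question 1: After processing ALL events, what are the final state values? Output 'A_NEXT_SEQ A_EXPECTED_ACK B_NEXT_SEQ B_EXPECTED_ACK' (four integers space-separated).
Answer: 239 200 394 239

Derivation:
After event 0: A_seq=165 A_ack=200 B_seq=200 B_ack=165
After event 1: A_seq=239 A_ack=200 B_seq=200 B_ack=239
After event 2: A_seq=239 A_ack=200 B_seq=272 B_ack=239
After event 3: A_seq=239 A_ack=200 B_seq=394 B_ack=239
After event 4: A_seq=239 A_ack=200 B_seq=394 B_ack=239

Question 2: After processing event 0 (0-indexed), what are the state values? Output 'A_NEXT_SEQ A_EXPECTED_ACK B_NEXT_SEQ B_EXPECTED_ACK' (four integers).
After event 0: A_seq=165 A_ack=200 B_seq=200 B_ack=165

165 200 200 165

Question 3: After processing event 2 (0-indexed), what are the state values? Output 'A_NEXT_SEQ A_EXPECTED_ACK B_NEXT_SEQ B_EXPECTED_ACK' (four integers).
After event 0: A_seq=165 A_ack=200 B_seq=200 B_ack=165
After event 1: A_seq=239 A_ack=200 B_seq=200 B_ack=239
After event 2: A_seq=239 A_ack=200 B_seq=272 B_ack=239

239 200 272 239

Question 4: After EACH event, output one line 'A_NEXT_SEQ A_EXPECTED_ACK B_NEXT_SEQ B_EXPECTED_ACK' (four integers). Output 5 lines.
165 200 200 165
239 200 200 239
239 200 272 239
239 200 394 239
239 200 394 239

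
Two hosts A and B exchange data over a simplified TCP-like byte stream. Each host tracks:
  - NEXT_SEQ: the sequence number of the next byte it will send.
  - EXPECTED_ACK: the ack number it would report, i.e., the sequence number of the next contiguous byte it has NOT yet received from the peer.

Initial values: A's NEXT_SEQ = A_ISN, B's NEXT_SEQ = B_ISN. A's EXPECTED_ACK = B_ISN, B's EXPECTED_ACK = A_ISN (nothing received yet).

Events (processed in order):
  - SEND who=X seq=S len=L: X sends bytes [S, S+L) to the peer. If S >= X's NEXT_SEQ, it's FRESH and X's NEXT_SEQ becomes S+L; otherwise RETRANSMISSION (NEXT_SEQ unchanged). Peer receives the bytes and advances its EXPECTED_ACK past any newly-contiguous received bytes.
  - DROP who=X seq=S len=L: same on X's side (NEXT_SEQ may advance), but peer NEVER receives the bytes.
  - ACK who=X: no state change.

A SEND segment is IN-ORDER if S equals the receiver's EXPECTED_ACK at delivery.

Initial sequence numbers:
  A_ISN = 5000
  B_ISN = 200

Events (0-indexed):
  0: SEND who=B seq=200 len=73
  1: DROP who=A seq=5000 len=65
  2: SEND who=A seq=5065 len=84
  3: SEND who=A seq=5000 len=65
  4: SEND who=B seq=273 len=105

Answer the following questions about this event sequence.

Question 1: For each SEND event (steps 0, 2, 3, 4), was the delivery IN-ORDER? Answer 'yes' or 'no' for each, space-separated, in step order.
Answer: yes no yes yes

Derivation:
Step 0: SEND seq=200 -> in-order
Step 2: SEND seq=5065 -> out-of-order
Step 3: SEND seq=5000 -> in-order
Step 4: SEND seq=273 -> in-order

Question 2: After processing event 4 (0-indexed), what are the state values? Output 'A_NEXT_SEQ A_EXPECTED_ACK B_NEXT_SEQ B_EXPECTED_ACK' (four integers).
After event 0: A_seq=5000 A_ack=273 B_seq=273 B_ack=5000
After event 1: A_seq=5065 A_ack=273 B_seq=273 B_ack=5000
After event 2: A_seq=5149 A_ack=273 B_seq=273 B_ack=5000
After event 3: A_seq=5149 A_ack=273 B_seq=273 B_ack=5149
After event 4: A_seq=5149 A_ack=378 B_seq=378 B_ack=5149

5149 378 378 5149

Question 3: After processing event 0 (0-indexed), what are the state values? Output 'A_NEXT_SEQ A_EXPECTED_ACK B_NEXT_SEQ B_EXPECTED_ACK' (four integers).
After event 0: A_seq=5000 A_ack=273 B_seq=273 B_ack=5000

5000 273 273 5000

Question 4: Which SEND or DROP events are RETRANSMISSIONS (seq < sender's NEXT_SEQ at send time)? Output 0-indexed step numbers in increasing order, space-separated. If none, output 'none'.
Answer: 3

Derivation:
Step 0: SEND seq=200 -> fresh
Step 1: DROP seq=5000 -> fresh
Step 2: SEND seq=5065 -> fresh
Step 3: SEND seq=5000 -> retransmit
Step 4: SEND seq=273 -> fresh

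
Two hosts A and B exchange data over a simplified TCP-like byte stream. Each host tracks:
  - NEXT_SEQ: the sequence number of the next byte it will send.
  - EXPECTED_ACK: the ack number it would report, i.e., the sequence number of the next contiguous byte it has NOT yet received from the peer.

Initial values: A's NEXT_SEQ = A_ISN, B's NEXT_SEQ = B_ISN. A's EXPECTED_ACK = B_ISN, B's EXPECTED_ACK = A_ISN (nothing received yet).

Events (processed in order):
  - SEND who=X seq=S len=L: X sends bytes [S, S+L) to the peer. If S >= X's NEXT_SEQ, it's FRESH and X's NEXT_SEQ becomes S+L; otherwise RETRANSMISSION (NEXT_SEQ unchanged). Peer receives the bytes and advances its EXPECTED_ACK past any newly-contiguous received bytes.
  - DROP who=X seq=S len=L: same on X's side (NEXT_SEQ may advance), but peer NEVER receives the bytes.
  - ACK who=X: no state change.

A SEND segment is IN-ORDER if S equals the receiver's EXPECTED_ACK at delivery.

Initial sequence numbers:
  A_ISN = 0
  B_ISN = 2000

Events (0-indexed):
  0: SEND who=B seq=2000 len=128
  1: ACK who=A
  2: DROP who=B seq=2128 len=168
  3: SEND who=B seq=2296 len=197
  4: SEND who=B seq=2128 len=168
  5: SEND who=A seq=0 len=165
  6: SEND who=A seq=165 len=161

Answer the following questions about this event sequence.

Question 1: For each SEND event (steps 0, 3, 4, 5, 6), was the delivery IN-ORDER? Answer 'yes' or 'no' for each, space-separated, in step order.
Step 0: SEND seq=2000 -> in-order
Step 3: SEND seq=2296 -> out-of-order
Step 4: SEND seq=2128 -> in-order
Step 5: SEND seq=0 -> in-order
Step 6: SEND seq=165 -> in-order

Answer: yes no yes yes yes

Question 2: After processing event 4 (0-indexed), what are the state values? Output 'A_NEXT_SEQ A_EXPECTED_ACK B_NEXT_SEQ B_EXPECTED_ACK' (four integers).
After event 0: A_seq=0 A_ack=2128 B_seq=2128 B_ack=0
After event 1: A_seq=0 A_ack=2128 B_seq=2128 B_ack=0
After event 2: A_seq=0 A_ack=2128 B_seq=2296 B_ack=0
After event 3: A_seq=0 A_ack=2128 B_seq=2493 B_ack=0
After event 4: A_seq=0 A_ack=2493 B_seq=2493 B_ack=0

0 2493 2493 0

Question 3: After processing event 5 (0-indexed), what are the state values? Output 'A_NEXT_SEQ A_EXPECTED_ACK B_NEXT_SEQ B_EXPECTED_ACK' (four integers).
After event 0: A_seq=0 A_ack=2128 B_seq=2128 B_ack=0
After event 1: A_seq=0 A_ack=2128 B_seq=2128 B_ack=0
After event 2: A_seq=0 A_ack=2128 B_seq=2296 B_ack=0
After event 3: A_seq=0 A_ack=2128 B_seq=2493 B_ack=0
After event 4: A_seq=0 A_ack=2493 B_seq=2493 B_ack=0
After event 5: A_seq=165 A_ack=2493 B_seq=2493 B_ack=165

165 2493 2493 165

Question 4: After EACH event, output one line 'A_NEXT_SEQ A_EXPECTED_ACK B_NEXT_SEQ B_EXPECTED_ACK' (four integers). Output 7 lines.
0 2128 2128 0
0 2128 2128 0
0 2128 2296 0
0 2128 2493 0
0 2493 2493 0
165 2493 2493 165
326 2493 2493 326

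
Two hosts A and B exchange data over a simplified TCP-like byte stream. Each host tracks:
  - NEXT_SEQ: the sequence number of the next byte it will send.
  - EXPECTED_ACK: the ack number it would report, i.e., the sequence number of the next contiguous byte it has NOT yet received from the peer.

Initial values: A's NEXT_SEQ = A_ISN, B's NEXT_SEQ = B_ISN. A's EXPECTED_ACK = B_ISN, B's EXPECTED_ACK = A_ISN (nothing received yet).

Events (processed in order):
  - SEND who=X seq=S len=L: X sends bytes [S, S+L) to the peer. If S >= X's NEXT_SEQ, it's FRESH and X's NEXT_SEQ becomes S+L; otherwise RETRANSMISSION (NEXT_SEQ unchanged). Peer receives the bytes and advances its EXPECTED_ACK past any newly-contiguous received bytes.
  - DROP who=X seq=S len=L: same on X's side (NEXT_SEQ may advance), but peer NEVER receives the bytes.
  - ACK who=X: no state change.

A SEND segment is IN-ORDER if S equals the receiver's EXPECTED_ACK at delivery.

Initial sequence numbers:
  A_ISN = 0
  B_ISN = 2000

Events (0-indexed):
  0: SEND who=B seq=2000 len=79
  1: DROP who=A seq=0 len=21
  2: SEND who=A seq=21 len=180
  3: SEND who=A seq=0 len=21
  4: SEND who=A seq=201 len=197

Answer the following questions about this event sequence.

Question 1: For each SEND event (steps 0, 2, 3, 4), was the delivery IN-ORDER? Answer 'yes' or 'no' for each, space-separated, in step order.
Answer: yes no yes yes

Derivation:
Step 0: SEND seq=2000 -> in-order
Step 2: SEND seq=21 -> out-of-order
Step 3: SEND seq=0 -> in-order
Step 4: SEND seq=201 -> in-order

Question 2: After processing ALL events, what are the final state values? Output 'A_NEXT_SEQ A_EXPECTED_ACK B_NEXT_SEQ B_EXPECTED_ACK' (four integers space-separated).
After event 0: A_seq=0 A_ack=2079 B_seq=2079 B_ack=0
After event 1: A_seq=21 A_ack=2079 B_seq=2079 B_ack=0
After event 2: A_seq=201 A_ack=2079 B_seq=2079 B_ack=0
After event 3: A_seq=201 A_ack=2079 B_seq=2079 B_ack=201
After event 4: A_seq=398 A_ack=2079 B_seq=2079 B_ack=398

Answer: 398 2079 2079 398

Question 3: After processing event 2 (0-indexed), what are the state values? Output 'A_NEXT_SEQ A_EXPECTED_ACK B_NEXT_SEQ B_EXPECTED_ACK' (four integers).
After event 0: A_seq=0 A_ack=2079 B_seq=2079 B_ack=0
After event 1: A_seq=21 A_ack=2079 B_seq=2079 B_ack=0
After event 2: A_seq=201 A_ack=2079 B_seq=2079 B_ack=0

201 2079 2079 0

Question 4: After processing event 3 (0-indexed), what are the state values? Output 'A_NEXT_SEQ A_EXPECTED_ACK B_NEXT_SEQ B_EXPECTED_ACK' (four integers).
After event 0: A_seq=0 A_ack=2079 B_seq=2079 B_ack=0
After event 1: A_seq=21 A_ack=2079 B_seq=2079 B_ack=0
After event 2: A_seq=201 A_ack=2079 B_seq=2079 B_ack=0
After event 3: A_seq=201 A_ack=2079 B_seq=2079 B_ack=201

201 2079 2079 201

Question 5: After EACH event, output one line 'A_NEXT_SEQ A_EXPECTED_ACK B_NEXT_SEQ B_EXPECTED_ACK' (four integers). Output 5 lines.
0 2079 2079 0
21 2079 2079 0
201 2079 2079 0
201 2079 2079 201
398 2079 2079 398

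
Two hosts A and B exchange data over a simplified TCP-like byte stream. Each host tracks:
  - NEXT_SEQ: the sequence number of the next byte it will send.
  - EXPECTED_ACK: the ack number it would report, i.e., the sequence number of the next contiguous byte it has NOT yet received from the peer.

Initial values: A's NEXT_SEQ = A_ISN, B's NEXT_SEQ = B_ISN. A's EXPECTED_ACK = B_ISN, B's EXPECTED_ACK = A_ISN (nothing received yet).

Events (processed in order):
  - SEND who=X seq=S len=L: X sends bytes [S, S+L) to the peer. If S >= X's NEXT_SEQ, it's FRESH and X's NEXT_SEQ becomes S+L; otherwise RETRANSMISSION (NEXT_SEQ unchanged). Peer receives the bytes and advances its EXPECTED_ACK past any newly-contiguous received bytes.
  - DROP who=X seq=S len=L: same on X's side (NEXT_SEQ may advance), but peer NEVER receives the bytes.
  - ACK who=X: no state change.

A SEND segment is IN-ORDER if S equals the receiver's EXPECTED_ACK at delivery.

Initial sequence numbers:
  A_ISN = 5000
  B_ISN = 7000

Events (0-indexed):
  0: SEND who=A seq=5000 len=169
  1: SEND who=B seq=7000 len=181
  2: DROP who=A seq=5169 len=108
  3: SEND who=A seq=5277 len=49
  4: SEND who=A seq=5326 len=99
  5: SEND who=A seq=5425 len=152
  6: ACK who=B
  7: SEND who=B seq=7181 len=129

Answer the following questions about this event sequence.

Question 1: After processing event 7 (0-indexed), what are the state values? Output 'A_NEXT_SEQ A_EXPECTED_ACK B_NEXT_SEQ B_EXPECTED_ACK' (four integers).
After event 0: A_seq=5169 A_ack=7000 B_seq=7000 B_ack=5169
After event 1: A_seq=5169 A_ack=7181 B_seq=7181 B_ack=5169
After event 2: A_seq=5277 A_ack=7181 B_seq=7181 B_ack=5169
After event 3: A_seq=5326 A_ack=7181 B_seq=7181 B_ack=5169
After event 4: A_seq=5425 A_ack=7181 B_seq=7181 B_ack=5169
After event 5: A_seq=5577 A_ack=7181 B_seq=7181 B_ack=5169
After event 6: A_seq=5577 A_ack=7181 B_seq=7181 B_ack=5169
After event 7: A_seq=5577 A_ack=7310 B_seq=7310 B_ack=5169

5577 7310 7310 5169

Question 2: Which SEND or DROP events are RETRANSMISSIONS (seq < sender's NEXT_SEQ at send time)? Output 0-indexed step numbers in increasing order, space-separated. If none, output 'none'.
Answer: none

Derivation:
Step 0: SEND seq=5000 -> fresh
Step 1: SEND seq=7000 -> fresh
Step 2: DROP seq=5169 -> fresh
Step 3: SEND seq=5277 -> fresh
Step 4: SEND seq=5326 -> fresh
Step 5: SEND seq=5425 -> fresh
Step 7: SEND seq=7181 -> fresh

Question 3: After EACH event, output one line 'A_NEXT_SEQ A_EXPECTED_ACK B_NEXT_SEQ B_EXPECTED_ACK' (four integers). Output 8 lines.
5169 7000 7000 5169
5169 7181 7181 5169
5277 7181 7181 5169
5326 7181 7181 5169
5425 7181 7181 5169
5577 7181 7181 5169
5577 7181 7181 5169
5577 7310 7310 5169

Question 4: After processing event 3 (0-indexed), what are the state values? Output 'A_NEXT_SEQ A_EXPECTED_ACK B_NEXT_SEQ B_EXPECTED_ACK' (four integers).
After event 0: A_seq=5169 A_ack=7000 B_seq=7000 B_ack=5169
After event 1: A_seq=5169 A_ack=7181 B_seq=7181 B_ack=5169
After event 2: A_seq=5277 A_ack=7181 B_seq=7181 B_ack=5169
After event 3: A_seq=5326 A_ack=7181 B_seq=7181 B_ack=5169

5326 7181 7181 5169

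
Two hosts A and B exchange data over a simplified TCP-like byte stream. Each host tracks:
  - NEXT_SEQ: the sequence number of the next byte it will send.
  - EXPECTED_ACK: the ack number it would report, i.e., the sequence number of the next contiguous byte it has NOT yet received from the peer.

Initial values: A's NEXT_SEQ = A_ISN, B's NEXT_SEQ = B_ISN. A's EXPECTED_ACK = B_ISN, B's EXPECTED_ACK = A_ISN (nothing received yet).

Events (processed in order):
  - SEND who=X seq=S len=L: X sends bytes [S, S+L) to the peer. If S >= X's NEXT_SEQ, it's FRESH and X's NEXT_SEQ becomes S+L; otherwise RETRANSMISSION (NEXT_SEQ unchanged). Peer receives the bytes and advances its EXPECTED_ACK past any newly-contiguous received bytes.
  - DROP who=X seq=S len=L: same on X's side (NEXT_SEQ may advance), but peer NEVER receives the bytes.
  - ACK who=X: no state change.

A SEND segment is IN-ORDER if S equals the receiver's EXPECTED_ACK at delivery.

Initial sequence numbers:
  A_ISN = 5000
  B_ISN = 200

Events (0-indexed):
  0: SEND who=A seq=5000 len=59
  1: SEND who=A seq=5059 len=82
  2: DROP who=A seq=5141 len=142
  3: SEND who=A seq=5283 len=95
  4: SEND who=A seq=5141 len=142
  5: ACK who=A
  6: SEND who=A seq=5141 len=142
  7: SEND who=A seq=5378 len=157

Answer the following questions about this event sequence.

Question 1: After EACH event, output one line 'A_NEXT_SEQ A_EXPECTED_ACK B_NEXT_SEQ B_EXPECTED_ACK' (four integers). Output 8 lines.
5059 200 200 5059
5141 200 200 5141
5283 200 200 5141
5378 200 200 5141
5378 200 200 5378
5378 200 200 5378
5378 200 200 5378
5535 200 200 5535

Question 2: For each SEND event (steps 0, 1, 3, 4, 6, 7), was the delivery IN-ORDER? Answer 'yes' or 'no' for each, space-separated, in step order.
Answer: yes yes no yes no yes

Derivation:
Step 0: SEND seq=5000 -> in-order
Step 1: SEND seq=5059 -> in-order
Step 3: SEND seq=5283 -> out-of-order
Step 4: SEND seq=5141 -> in-order
Step 6: SEND seq=5141 -> out-of-order
Step 7: SEND seq=5378 -> in-order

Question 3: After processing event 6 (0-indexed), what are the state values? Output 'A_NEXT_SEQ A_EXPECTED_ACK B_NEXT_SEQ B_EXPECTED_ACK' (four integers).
After event 0: A_seq=5059 A_ack=200 B_seq=200 B_ack=5059
After event 1: A_seq=5141 A_ack=200 B_seq=200 B_ack=5141
After event 2: A_seq=5283 A_ack=200 B_seq=200 B_ack=5141
After event 3: A_seq=5378 A_ack=200 B_seq=200 B_ack=5141
After event 4: A_seq=5378 A_ack=200 B_seq=200 B_ack=5378
After event 5: A_seq=5378 A_ack=200 B_seq=200 B_ack=5378
After event 6: A_seq=5378 A_ack=200 B_seq=200 B_ack=5378

5378 200 200 5378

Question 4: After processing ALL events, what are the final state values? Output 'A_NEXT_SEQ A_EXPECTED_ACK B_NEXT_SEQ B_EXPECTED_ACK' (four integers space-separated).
Answer: 5535 200 200 5535

Derivation:
After event 0: A_seq=5059 A_ack=200 B_seq=200 B_ack=5059
After event 1: A_seq=5141 A_ack=200 B_seq=200 B_ack=5141
After event 2: A_seq=5283 A_ack=200 B_seq=200 B_ack=5141
After event 3: A_seq=5378 A_ack=200 B_seq=200 B_ack=5141
After event 4: A_seq=5378 A_ack=200 B_seq=200 B_ack=5378
After event 5: A_seq=5378 A_ack=200 B_seq=200 B_ack=5378
After event 6: A_seq=5378 A_ack=200 B_seq=200 B_ack=5378
After event 7: A_seq=5535 A_ack=200 B_seq=200 B_ack=5535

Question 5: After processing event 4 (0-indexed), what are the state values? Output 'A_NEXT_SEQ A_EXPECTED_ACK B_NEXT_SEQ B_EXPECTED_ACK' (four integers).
After event 0: A_seq=5059 A_ack=200 B_seq=200 B_ack=5059
After event 1: A_seq=5141 A_ack=200 B_seq=200 B_ack=5141
After event 2: A_seq=5283 A_ack=200 B_seq=200 B_ack=5141
After event 3: A_seq=5378 A_ack=200 B_seq=200 B_ack=5141
After event 4: A_seq=5378 A_ack=200 B_seq=200 B_ack=5378

5378 200 200 5378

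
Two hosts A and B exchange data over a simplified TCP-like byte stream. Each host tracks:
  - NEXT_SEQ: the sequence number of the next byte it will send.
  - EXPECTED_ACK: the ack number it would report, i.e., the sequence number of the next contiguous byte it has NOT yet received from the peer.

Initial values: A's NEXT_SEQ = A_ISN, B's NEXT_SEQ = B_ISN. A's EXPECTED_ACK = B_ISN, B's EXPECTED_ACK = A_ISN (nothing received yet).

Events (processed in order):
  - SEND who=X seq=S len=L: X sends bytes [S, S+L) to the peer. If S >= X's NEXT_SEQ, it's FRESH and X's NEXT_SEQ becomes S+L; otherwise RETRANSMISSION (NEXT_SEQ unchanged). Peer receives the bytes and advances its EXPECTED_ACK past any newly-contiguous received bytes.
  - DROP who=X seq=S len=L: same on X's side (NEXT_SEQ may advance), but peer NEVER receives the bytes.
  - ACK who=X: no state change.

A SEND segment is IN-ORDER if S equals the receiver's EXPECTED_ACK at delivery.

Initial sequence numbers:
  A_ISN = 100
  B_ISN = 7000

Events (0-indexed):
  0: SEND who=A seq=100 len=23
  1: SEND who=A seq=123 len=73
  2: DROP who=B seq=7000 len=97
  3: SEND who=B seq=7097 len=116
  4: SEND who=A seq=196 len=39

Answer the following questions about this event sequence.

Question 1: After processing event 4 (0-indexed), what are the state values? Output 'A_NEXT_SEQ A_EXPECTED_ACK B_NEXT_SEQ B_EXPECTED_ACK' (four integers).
After event 0: A_seq=123 A_ack=7000 B_seq=7000 B_ack=123
After event 1: A_seq=196 A_ack=7000 B_seq=7000 B_ack=196
After event 2: A_seq=196 A_ack=7000 B_seq=7097 B_ack=196
After event 3: A_seq=196 A_ack=7000 B_seq=7213 B_ack=196
After event 4: A_seq=235 A_ack=7000 B_seq=7213 B_ack=235

235 7000 7213 235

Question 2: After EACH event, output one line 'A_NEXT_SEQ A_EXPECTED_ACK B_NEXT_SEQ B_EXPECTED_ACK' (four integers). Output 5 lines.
123 7000 7000 123
196 7000 7000 196
196 7000 7097 196
196 7000 7213 196
235 7000 7213 235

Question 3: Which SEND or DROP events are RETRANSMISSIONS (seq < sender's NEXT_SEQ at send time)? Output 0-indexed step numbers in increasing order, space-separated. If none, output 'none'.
Step 0: SEND seq=100 -> fresh
Step 1: SEND seq=123 -> fresh
Step 2: DROP seq=7000 -> fresh
Step 3: SEND seq=7097 -> fresh
Step 4: SEND seq=196 -> fresh

Answer: none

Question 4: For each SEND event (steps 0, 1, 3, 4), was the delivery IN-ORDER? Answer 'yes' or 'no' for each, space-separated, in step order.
Answer: yes yes no yes

Derivation:
Step 0: SEND seq=100 -> in-order
Step 1: SEND seq=123 -> in-order
Step 3: SEND seq=7097 -> out-of-order
Step 4: SEND seq=196 -> in-order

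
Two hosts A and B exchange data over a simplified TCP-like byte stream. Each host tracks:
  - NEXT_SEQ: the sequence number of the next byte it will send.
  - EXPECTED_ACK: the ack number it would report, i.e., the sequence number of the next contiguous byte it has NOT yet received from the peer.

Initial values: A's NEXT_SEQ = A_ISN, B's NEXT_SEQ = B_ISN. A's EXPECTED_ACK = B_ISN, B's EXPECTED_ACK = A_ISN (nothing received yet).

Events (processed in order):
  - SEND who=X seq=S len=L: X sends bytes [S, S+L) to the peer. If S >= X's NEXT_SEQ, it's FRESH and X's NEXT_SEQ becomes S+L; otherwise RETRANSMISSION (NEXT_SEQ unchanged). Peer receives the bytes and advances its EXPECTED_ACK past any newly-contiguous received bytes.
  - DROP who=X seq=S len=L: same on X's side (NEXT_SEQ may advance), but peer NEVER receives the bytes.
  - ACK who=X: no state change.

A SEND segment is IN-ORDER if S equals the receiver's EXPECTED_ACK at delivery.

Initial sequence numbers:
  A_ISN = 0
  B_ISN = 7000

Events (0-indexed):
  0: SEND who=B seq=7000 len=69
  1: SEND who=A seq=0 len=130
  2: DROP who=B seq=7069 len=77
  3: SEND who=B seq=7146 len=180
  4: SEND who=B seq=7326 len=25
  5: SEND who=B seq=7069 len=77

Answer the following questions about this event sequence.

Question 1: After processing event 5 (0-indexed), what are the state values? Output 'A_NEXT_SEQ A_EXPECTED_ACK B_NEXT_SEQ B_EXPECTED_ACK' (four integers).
After event 0: A_seq=0 A_ack=7069 B_seq=7069 B_ack=0
After event 1: A_seq=130 A_ack=7069 B_seq=7069 B_ack=130
After event 2: A_seq=130 A_ack=7069 B_seq=7146 B_ack=130
After event 3: A_seq=130 A_ack=7069 B_seq=7326 B_ack=130
After event 4: A_seq=130 A_ack=7069 B_seq=7351 B_ack=130
After event 5: A_seq=130 A_ack=7351 B_seq=7351 B_ack=130

130 7351 7351 130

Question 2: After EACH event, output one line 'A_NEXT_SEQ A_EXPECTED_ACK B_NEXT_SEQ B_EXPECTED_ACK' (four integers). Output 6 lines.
0 7069 7069 0
130 7069 7069 130
130 7069 7146 130
130 7069 7326 130
130 7069 7351 130
130 7351 7351 130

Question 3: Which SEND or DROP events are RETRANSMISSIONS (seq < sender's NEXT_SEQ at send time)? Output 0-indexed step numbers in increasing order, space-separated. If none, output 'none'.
Answer: 5

Derivation:
Step 0: SEND seq=7000 -> fresh
Step 1: SEND seq=0 -> fresh
Step 2: DROP seq=7069 -> fresh
Step 3: SEND seq=7146 -> fresh
Step 4: SEND seq=7326 -> fresh
Step 5: SEND seq=7069 -> retransmit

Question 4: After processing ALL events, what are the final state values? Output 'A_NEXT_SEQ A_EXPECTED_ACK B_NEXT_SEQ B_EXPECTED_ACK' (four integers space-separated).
Answer: 130 7351 7351 130

Derivation:
After event 0: A_seq=0 A_ack=7069 B_seq=7069 B_ack=0
After event 1: A_seq=130 A_ack=7069 B_seq=7069 B_ack=130
After event 2: A_seq=130 A_ack=7069 B_seq=7146 B_ack=130
After event 3: A_seq=130 A_ack=7069 B_seq=7326 B_ack=130
After event 4: A_seq=130 A_ack=7069 B_seq=7351 B_ack=130
After event 5: A_seq=130 A_ack=7351 B_seq=7351 B_ack=130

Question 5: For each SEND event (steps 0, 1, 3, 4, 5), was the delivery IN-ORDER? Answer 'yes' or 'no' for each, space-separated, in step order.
Step 0: SEND seq=7000 -> in-order
Step 1: SEND seq=0 -> in-order
Step 3: SEND seq=7146 -> out-of-order
Step 4: SEND seq=7326 -> out-of-order
Step 5: SEND seq=7069 -> in-order

Answer: yes yes no no yes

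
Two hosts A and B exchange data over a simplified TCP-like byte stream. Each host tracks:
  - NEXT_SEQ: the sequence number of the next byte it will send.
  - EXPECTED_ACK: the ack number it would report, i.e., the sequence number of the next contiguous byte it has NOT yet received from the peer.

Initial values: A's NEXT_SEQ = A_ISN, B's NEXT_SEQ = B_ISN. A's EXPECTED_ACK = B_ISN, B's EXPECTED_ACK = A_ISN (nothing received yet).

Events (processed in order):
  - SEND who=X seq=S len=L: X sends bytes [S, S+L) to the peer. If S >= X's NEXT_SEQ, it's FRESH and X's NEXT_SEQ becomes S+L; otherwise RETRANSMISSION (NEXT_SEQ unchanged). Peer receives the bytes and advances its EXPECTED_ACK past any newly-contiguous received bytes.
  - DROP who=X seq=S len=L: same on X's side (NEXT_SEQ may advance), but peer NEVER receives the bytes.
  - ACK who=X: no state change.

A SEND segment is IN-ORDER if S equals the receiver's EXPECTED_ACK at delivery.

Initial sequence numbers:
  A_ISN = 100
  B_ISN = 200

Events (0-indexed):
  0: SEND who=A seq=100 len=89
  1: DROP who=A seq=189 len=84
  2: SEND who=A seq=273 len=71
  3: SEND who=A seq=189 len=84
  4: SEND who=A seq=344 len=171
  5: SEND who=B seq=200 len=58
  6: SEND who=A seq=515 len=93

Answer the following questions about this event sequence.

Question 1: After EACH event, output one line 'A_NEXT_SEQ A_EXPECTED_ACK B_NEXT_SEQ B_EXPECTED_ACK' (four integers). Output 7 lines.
189 200 200 189
273 200 200 189
344 200 200 189
344 200 200 344
515 200 200 515
515 258 258 515
608 258 258 608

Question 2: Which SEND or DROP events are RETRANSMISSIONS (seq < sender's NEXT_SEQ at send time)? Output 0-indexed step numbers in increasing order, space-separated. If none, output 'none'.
Step 0: SEND seq=100 -> fresh
Step 1: DROP seq=189 -> fresh
Step 2: SEND seq=273 -> fresh
Step 3: SEND seq=189 -> retransmit
Step 4: SEND seq=344 -> fresh
Step 5: SEND seq=200 -> fresh
Step 6: SEND seq=515 -> fresh

Answer: 3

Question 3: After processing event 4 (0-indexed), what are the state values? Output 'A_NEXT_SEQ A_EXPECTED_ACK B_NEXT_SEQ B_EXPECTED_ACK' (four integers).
After event 0: A_seq=189 A_ack=200 B_seq=200 B_ack=189
After event 1: A_seq=273 A_ack=200 B_seq=200 B_ack=189
After event 2: A_seq=344 A_ack=200 B_seq=200 B_ack=189
After event 3: A_seq=344 A_ack=200 B_seq=200 B_ack=344
After event 4: A_seq=515 A_ack=200 B_seq=200 B_ack=515

515 200 200 515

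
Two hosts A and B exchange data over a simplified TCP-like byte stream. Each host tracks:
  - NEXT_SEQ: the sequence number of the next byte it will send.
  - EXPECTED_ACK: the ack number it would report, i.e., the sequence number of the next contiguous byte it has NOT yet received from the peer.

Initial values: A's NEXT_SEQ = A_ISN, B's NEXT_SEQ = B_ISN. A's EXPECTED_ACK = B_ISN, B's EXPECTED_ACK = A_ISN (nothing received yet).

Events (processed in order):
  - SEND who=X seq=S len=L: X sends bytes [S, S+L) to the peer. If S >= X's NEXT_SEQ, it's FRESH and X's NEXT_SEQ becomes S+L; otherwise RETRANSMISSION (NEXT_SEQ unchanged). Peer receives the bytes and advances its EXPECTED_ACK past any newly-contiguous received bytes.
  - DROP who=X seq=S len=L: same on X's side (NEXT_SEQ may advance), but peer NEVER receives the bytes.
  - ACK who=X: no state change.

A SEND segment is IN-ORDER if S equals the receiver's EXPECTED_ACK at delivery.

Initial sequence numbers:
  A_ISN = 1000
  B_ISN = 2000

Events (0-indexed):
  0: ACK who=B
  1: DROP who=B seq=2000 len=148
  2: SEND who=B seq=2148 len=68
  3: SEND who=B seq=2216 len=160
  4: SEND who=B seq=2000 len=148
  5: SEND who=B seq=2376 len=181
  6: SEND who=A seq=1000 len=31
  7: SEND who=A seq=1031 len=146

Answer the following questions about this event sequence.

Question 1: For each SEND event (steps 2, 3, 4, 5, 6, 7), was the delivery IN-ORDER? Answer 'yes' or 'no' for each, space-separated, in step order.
Answer: no no yes yes yes yes

Derivation:
Step 2: SEND seq=2148 -> out-of-order
Step 3: SEND seq=2216 -> out-of-order
Step 4: SEND seq=2000 -> in-order
Step 5: SEND seq=2376 -> in-order
Step 6: SEND seq=1000 -> in-order
Step 7: SEND seq=1031 -> in-order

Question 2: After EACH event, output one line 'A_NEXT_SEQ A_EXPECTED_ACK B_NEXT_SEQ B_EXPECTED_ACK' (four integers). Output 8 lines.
1000 2000 2000 1000
1000 2000 2148 1000
1000 2000 2216 1000
1000 2000 2376 1000
1000 2376 2376 1000
1000 2557 2557 1000
1031 2557 2557 1031
1177 2557 2557 1177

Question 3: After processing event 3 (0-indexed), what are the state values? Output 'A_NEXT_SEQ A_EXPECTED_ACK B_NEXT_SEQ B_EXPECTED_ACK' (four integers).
After event 0: A_seq=1000 A_ack=2000 B_seq=2000 B_ack=1000
After event 1: A_seq=1000 A_ack=2000 B_seq=2148 B_ack=1000
After event 2: A_seq=1000 A_ack=2000 B_seq=2216 B_ack=1000
After event 3: A_seq=1000 A_ack=2000 B_seq=2376 B_ack=1000

1000 2000 2376 1000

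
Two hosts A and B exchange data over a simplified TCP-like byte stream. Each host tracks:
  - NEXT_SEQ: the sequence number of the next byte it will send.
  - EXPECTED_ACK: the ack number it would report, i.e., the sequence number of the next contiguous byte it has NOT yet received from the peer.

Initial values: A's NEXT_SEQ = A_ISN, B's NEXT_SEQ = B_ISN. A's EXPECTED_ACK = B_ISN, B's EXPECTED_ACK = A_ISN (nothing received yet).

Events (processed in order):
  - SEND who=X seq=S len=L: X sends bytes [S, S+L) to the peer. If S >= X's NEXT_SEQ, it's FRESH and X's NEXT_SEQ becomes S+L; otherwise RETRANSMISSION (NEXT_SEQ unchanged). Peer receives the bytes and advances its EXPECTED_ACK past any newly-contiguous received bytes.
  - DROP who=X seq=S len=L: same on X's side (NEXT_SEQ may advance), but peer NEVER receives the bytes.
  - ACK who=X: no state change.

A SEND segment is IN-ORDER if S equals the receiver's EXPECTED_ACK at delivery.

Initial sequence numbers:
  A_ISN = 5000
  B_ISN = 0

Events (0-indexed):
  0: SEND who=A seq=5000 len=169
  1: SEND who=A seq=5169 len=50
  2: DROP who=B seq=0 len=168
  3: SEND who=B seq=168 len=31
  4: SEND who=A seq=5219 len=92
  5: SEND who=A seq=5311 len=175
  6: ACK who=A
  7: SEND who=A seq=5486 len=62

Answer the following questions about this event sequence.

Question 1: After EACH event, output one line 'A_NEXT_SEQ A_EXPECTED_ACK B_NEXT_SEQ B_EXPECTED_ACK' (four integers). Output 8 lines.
5169 0 0 5169
5219 0 0 5219
5219 0 168 5219
5219 0 199 5219
5311 0 199 5311
5486 0 199 5486
5486 0 199 5486
5548 0 199 5548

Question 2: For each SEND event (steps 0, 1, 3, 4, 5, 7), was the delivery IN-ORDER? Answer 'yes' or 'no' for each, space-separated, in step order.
Answer: yes yes no yes yes yes

Derivation:
Step 0: SEND seq=5000 -> in-order
Step 1: SEND seq=5169 -> in-order
Step 3: SEND seq=168 -> out-of-order
Step 4: SEND seq=5219 -> in-order
Step 5: SEND seq=5311 -> in-order
Step 7: SEND seq=5486 -> in-order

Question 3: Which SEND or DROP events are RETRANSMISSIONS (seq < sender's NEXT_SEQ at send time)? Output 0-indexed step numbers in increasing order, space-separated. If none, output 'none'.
Step 0: SEND seq=5000 -> fresh
Step 1: SEND seq=5169 -> fresh
Step 2: DROP seq=0 -> fresh
Step 3: SEND seq=168 -> fresh
Step 4: SEND seq=5219 -> fresh
Step 5: SEND seq=5311 -> fresh
Step 7: SEND seq=5486 -> fresh

Answer: none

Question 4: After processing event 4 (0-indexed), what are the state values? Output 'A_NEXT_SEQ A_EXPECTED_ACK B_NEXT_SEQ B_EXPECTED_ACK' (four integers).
After event 0: A_seq=5169 A_ack=0 B_seq=0 B_ack=5169
After event 1: A_seq=5219 A_ack=0 B_seq=0 B_ack=5219
After event 2: A_seq=5219 A_ack=0 B_seq=168 B_ack=5219
After event 3: A_seq=5219 A_ack=0 B_seq=199 B_ack=5219
After event 4: A_seq=5311 A_ack=0 B_seq=199 B_ack=5311

5311 0 199 5311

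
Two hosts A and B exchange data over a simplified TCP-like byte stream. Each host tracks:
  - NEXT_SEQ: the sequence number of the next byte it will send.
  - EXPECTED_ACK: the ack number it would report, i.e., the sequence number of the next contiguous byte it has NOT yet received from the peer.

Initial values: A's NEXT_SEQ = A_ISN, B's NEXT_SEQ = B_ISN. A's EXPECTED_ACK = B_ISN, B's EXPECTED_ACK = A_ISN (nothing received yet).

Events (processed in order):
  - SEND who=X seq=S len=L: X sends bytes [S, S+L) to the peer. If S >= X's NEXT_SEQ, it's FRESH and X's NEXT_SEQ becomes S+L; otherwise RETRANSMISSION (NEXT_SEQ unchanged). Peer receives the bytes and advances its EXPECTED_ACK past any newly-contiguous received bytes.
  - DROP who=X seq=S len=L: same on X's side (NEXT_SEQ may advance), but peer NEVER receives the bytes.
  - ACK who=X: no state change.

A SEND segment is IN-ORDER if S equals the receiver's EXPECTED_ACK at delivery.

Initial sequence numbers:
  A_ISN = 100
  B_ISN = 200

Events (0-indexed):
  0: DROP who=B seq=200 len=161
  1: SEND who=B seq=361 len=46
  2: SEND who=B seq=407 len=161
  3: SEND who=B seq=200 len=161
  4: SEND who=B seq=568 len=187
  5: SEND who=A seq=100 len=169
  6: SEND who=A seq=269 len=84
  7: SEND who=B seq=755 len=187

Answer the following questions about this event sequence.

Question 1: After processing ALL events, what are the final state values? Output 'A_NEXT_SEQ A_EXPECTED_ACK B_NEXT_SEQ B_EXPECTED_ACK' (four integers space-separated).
Answer: 353 942 942 353

Derivation:
After event 0: A_seq=100 A_ack=200 B_seq=361 B_ack=100
After event 1: A_seq=100 A_ack=200 B_seq=407 B_ack=100
After event 2: A_seq=100 A_ack=200 B_seq=568 B_ack=100
After event 3: A_seq=100 A_ack=568 B_seq=568 B_ack=100
After event 4: A_seq=100 A_ack=755 B_seq=755 B_ack=100
After event 5: A_seq=269 A_ack=755 B_seq=755 B_ack=269
After event 6: A_seq=353 A_ack=755 B_seq=755 B_ack=353
After event 7: A_seq=353 A_ack=942 B_seq=942 B_ack=353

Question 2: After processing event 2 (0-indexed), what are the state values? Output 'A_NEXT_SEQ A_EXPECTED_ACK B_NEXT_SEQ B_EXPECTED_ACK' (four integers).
After event 0: A_seq=100 A_ack=200 B_seq=361 B_ack=100
After event 1: A_seq=100 A_ack=200 B_seq=407 B_ack=100
After event 2: A_seq=100 A_ack=200 B_seq=568 B_ack=100

100 200 568 100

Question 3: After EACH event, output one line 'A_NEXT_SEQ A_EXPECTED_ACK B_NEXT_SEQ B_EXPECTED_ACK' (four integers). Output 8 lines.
100 200 361 100
100 200 407 100
100 200 568 100
100 568 568 100
100 755 755 100
269 755 755 269
353 755 755 353
353 942 942 353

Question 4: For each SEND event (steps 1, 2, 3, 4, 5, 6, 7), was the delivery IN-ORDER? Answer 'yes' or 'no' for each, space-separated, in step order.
Answer: no no yes yes yes yes yes

Derivation:
Step 1: SEND seq=361 -> out-of-order
Step 2: SEND seq=407 -> out-of-order
Step 3: SEND seq=200 -> in-order
Step 4: SEND seq=568 -> in-order
Step 5: SEND seq=100 -> in-order
Step 6: SEND seq=269 -> in-order
Step 7: SEND seq=755 -> in-order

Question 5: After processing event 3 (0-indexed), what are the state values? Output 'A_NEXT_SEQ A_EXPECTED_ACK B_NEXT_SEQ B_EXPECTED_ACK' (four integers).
After event 0: A_seq=100 A_ack=200 B_seq=361 B_ack=100
After event 1: A_seq=100 A_ack=200 B_seq=407 B_ack=100
After event 2: A_seq=100 A_ack=200 B_seq=568 B_ack=100
After event 3: A_seq=100 A_ack=568 B_seq=568 B_ack=100

100 568 568 100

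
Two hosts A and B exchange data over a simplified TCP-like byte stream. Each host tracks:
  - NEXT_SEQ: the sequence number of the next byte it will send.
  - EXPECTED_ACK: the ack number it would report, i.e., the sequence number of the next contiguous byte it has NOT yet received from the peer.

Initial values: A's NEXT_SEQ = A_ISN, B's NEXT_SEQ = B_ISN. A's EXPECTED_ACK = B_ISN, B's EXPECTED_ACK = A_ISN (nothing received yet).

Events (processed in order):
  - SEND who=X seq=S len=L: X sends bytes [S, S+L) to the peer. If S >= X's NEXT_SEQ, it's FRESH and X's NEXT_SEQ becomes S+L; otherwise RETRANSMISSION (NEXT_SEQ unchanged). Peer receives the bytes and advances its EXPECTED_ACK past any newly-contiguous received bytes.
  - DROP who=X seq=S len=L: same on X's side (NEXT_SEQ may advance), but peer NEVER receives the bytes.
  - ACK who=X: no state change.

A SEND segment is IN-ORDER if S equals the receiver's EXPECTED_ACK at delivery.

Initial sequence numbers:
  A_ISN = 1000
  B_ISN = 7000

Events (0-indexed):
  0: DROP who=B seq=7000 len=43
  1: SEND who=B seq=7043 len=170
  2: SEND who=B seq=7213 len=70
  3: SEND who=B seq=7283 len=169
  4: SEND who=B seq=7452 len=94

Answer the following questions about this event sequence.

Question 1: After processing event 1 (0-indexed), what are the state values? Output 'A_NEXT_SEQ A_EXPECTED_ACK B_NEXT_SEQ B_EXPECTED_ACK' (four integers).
After event 0: A_seq=1000 A_ack=7000 B_seq=7043 B_ack=1000
After event 1: A_seq=1000 A_ack=7000 B_seq=7213 B_ack=1000

1000 7000 7213 1000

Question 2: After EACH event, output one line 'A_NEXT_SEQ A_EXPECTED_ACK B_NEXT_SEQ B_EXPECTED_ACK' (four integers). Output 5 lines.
1000 7000 7043 1000
1000 7000 7213 1000
1000 7000 7283 1000
1000 7000 7452 1000
1000 7000 7546 1000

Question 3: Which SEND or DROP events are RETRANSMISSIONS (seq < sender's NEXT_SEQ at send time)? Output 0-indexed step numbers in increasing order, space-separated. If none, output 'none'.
Step 0: DROP seq=7000 -> fresh
Step 1: SEND seq=7043 -> fresh
Step 2: SEND seq=7213 -> fresh
Step 3: SEND seq=7283 -> fresh
Step 4: SEND seq=7452 -> fresh

Answer: none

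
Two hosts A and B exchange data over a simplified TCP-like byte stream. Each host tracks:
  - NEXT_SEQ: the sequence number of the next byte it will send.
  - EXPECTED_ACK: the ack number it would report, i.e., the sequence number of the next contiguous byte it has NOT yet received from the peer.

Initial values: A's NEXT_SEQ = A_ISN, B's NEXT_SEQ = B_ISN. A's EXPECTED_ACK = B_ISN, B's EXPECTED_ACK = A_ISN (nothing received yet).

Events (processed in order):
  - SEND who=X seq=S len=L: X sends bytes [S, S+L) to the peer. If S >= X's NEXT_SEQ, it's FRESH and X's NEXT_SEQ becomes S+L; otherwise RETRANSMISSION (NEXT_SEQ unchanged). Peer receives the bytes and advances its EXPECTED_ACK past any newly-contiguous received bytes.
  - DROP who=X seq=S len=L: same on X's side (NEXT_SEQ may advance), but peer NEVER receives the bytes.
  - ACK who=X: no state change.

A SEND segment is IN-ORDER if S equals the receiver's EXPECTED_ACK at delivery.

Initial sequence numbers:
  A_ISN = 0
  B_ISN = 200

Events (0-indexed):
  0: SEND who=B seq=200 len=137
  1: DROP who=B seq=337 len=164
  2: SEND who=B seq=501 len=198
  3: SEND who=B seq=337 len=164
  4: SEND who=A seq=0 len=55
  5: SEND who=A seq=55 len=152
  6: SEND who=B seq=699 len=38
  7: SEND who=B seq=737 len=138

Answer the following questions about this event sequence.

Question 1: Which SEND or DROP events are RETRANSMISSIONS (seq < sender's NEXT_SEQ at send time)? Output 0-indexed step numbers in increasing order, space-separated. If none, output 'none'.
Answer: 3

Derivation:
Step 0: SEND seq=200 -> fresh
Step 1: DROP seq=337 -> fresh
Step 2: SEND seq=501 -> fresh
Step 3: SEND seq=337 -> retransmit
Step 4: SEND seq=0 -> fresh
Step 5: SEND seq=55 -> fresh
Step 6: SEND seq=699 -> fresh
Step 7: SEND seq=737 -> fresh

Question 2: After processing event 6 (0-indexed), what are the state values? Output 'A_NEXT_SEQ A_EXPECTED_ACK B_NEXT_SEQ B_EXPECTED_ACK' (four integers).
After event 0: A_seq=0 A_ack=337 B_seq=337 B_ack=0
After event 1: A_seq=0 A_ack=337 B_seq=501 B_ack=0
After event 2: A_seq=0 A_ack=337 B_seq=699 B_ack=0
After event 3: A_seq=0 A_ack=699 B_seq=699 B_ack=0
After event 4: A_seq=55 A_ack=699 B_seq=699 B_ack=55
After event 5: A_seq=207 A_ack=699 B_seq=699 B_ack=207
After event 6: A_seq=207 A_ack=737 B_seq=737 B_ack=207

207 737 737 207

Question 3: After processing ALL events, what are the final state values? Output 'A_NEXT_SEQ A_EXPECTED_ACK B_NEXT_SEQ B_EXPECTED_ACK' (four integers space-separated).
After event 0: A_seq=0 A_ack=337 B_seq=337 B_ack=0
After event 1: A_seq=0 A_ack=337 B_seq=501 B_ack=0
After event 2: A_seq=0 A_ack=337 B_seq=699 B_ack=0
After event 3: A_seq=0 A_ack=699 B_seq=699 B_ack=0
After event 4: A_seq=55 A_ack=699 B_seq=699 B_ack=55
After event 5: A_seq=207 A_ack=699 B_seq=699 B_ack=207
After event 6: A_seq=207 A_ack=737 B_seq=737 B_ack=207
After event 7: A_seq=207 A_ack=875 B_seq=875 B_ack=207

Answer: 207 875 875 207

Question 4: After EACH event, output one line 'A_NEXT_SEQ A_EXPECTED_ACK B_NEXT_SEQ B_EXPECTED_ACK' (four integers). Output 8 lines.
0 337 337 0
0 337 501 0
0 337 699 0
0 699 699 0
55 699 699 55
207 699 699 207
207 737 737 207
207 875 875 207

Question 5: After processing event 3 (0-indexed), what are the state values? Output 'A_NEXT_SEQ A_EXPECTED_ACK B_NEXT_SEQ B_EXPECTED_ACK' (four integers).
After event 0: A_seq=0 A_ack=337 B_seq=337 B_ack=0
After event 1: A_seq=0 A_ack=337 B_seq=501 B_ack=0
After event 2: A_seq=0 A_ack=337 B_seq=699 B_ack=0
After event 3: A_seq=0 A_ack=699 B_seq=699 B_ack=0

0 699 699 0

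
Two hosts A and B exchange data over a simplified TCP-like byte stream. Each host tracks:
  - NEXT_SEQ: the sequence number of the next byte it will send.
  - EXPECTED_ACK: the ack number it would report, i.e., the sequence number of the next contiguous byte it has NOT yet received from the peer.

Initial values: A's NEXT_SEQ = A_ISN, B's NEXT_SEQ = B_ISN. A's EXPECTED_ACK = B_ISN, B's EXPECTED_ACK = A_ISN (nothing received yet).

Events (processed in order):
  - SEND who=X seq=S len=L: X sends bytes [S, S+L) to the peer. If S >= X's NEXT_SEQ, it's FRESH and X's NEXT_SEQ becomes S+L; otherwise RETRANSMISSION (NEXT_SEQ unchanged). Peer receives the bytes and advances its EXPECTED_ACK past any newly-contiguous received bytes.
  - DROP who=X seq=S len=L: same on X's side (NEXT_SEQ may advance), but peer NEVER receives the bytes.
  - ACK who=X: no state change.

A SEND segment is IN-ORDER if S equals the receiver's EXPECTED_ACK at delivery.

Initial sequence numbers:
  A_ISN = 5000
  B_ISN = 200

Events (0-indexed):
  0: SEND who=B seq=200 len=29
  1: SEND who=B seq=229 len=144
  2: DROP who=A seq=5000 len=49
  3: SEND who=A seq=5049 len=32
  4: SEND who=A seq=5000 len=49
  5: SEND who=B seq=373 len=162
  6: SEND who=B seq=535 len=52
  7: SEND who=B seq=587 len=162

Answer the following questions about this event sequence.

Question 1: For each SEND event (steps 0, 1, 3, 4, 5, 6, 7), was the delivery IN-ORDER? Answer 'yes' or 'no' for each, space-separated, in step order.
Answer: yes yes no yes yes yes yes

Derivation:
Step 0: SEND seq=200 -> in-order
Step 1: SEND seq=229 -> in-order
Step 3: SEND seq=5049 -> out-of-order
Step 4: SEND seq=5000 -> in-order
Step 5: SEND seq=373 -> in-order
Step 6: SEND seq=535 -> in-order
Step 7: SEND seq=587 -> in-order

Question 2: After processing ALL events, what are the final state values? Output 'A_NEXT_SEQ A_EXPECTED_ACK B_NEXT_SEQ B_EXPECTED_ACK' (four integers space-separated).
After event 0: A_seq=5000 A_ack=229 B_seq=229 B_ack=5000
After event 1: A_seq=5000 A_ack=373 B_seq=373 B_ack=5000
After event 2: A_seq=5049 A_ack=373 B_seq=373 B_ack=5000
After event 3: A_seq=5081 A_ack=373 B_seq=373 B_ack=5000
After event 4: A_seq=5081 A_ack=373 B_seq=373 B_ack=5081
After event 5: A_seq=5081 A_ack=535 B_seq=535 B_ack=5081
After event 6: A_seq=5081 A_ack=587 B_seq=587 B_ack=5081
After event 7: A_seq=5081 A_ack=749 B_seq=749 B_ack=5081

Answer: 5081 749 749 5081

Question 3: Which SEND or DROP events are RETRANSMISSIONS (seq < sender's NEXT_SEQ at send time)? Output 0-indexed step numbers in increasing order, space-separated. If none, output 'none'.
Answer: 4

Derivation:
Step 0: SEND seq=200 -> fresh
Step 1: SEND seq=229 -> fresh
Step 2: DROP seq=5000 -> fresh
Step 3: SEND seq=5049 -> fresh
Step 4: SEND seq=5000 -> retransmit
Step 5: SEND seq=373 -> fresh
Step 6: SEND seq=535 -> fresh
Step 7: SEND seq=587 -> fresh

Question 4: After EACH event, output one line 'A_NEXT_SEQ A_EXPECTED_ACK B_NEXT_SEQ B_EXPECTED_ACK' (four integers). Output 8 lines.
5000 229 229 5000
5000 373 373 5000
5049 373 373 5000
5081 373 373 5000
5081 373 373 5081
5081 535 535 5081
5081 587 587 5081
5081 749 749 5081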